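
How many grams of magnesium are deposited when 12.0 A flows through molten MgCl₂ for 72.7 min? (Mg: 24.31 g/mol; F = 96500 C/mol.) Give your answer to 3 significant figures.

Q = It = 12.0 × 4362 = 52340 C
n(e⁻) = 52340 / 96500 = 0.5424 mol
Mg²⁺ + 2e⁻ → Mg, so n(Mg) = 0.5424 / 2 = 0.2712 mol
m = 0.2712 × 24.31 = 6.59 g

6.59 g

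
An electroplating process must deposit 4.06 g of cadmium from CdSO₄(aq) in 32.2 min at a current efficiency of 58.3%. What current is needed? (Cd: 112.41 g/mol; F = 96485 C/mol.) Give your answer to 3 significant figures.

n(Cd) = 4.06 / 112.41 = 0.03612 mol
Cd²⁺ + 2e⁻ → Cd, so n(e⁻) = 2 × 0.03612 = 0.07224 mol
Q = 0.07224 × 96485 / 0.583 = 11960 C
I = Q / t = 11960 / 1932 s = 6.19 A

6.19 A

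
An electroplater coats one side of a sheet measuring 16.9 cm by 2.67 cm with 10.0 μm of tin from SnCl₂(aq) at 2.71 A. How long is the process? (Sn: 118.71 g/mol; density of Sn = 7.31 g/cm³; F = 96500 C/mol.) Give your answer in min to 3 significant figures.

3.30 min

Plated area = 16.9 × 2.67 = 45.12 cm²
Volume = 45.12 × 10.0×10⁻⁴ cm = 0.04512 cm³
m(Sn) = 0.04512 × 7.31 = 0.3298 g
n(Sn) = 0.3298 / 118.71 = 0.002778 mol; n(e⁻) = 2 × 0.002778 = 0.005556 mol
Q = 0.005556 × 96500 = 536.2 C
t = 536.2 / 2.71 = 197.9 s = 3.30 min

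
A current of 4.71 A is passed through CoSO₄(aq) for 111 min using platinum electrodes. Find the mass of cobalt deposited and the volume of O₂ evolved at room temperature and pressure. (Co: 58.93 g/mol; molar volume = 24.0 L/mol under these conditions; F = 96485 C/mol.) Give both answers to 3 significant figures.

9.58 g Co; 1.95 L O₂

Q = 4.71 × 6660 = 31370 C; n(e⁻) = 31370 / 96485 = 0.3251 mol
Cathode: Co²⁺ + 2e⁻ → Co → n(Co) = 0.3251/2 = 0.1626 mol → 9.58 g
Anode: 2H₂O → O₂ + 4H⁺ + 4e⁻ → n(O₂) = 0.3251/4 = 0.08128 mol → 1.95 L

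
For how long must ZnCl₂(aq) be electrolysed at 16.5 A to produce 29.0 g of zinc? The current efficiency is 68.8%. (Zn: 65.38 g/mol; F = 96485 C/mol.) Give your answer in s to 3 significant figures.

7540 s

n(Zn) = 29.0 / 65.38 = 0.4436 mol
Zn²⁺ + 2e⁻ → Zn, so n(e⁻) = 2 × 0.4436 = 0.8872 mol
Q = 0.8872 × 96485 / 0.688 = 1.244×10^5 C
t = Q / I = 1.244×10^5 / 16.5 = 7539 s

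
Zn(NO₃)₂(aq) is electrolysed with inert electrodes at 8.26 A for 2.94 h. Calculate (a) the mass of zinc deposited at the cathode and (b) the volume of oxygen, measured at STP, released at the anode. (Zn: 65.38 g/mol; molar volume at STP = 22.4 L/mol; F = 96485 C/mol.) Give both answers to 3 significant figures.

Q = 8.26 × 10584 = 87420 C; n(e⁻) = 87420 / 96485 = 0.9060 mol
Cathode: Zn²⁺ + 2e⁻ → Zn → n(Zn) = 0.9060/2 = 0.4530 mol → 29.6 g
Anode: 2H₂O → O₂ + 4H⁺ + 4e⁻ → n(O₂) = 0.9060/4 = 0.2265 mol → 5.07 L

29.6 g Zn; 5.07 L O₂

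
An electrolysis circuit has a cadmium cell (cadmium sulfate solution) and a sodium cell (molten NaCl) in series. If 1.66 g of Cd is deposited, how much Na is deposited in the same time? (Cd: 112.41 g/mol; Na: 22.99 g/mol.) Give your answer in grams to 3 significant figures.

n(Cd) = 1.66 / 112.41 = 0.01477 mol
Cd²⁺ + 2e⁻ → Cd, so n(e⁻) = 2 × 0.01477 = 0.02954 mol
Same current for the same time ⇒ same n(e⁻) = 0.02954 mol in both cells.
Na⁺ + e⁻ → Na, so n(Na) = 0.02954 mol
m(Na) = 0.02954 × 22.99 = 0.679 g

0.679 g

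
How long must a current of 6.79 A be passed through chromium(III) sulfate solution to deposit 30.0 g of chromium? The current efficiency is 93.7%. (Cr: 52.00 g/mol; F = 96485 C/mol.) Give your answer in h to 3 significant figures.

7.29 h

n(Cr) = 30.0 / 52.00 = 0.5769 mol
Cr³⁺ + 3e⁻ → Cr, so n(e⁻) = 3 × 0.5769 = 1.731 mol
Q = 1.731 × 96485 / 0.937 = 1.782×10^5 C
t = Q / I = 1.782×10^5 / 6.79 = 26240 s = 7.29 h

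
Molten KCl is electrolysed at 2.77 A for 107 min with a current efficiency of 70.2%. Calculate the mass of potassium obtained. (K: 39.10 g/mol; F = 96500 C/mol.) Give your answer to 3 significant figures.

5.06 g

Q = 2.77 × 6420 = 17780 C
n(e⁻) = 17780 / 96500 = 0.1842 mol
K⁺ + e⁻ → K, so theoretical m(K) = 0.1842 × 39.10 = 7.202 g
Actual mass = 70.2% × 7.202 = 5.06 g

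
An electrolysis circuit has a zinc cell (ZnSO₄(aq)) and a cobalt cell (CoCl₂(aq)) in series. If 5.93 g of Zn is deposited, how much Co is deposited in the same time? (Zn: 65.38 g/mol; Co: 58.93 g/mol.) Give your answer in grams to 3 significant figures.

5.34 g

n(Zn) = 5.93 / 65.38 = 0.09070 mol
Zn²⁺ + 2e⁻ → Zn, so n(e⁻) = 2 × 0.09070 = 0.1814 mol
Since the cells are in series, n(e⁻) in the Co cell is also 0.1814 mol.
Co²⁺ + 2e⁻ → Co, so n(Co) = 0.1814 / 2 = 0.09070 mol
m(Co) = 0.09070 × 58.93 = 5.34 g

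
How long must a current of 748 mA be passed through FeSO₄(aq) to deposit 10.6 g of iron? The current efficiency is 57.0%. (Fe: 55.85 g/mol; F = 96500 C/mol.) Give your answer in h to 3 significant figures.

23.9 h

n(Fe) = 10.6 / 55.85 = 0.1898 mol
Fe²⁺ + 2e⁻ → Fe, so n(e⁻) = 2 × 0.1898 = 0.3796 mol
Q = 0.3796 × 96500 / 0.570 = 64270 C
t = Q / I = 64270 / 0.748 = 85920 s = 23.9 h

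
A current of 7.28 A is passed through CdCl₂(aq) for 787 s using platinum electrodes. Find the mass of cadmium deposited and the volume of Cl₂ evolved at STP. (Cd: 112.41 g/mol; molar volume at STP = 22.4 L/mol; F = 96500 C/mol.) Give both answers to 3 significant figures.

3.34 g Cd; 0.665 L Cl₂

Q = 7.28 × 787 = 5729 C; n(e⁻) = 5729 / 96500 = 0.05937 mol
Cathode: Cd²⁺ + 2e⁻ → Cd → n(Cd) = 0.05937/2 = 0.02969 mol → 3.34 g
Anode: 2Cl⁻ → Cl₂ + 2e⁻ → n(Cl₂) = 0.05937/2 = 0.02969 mol → 0.665 L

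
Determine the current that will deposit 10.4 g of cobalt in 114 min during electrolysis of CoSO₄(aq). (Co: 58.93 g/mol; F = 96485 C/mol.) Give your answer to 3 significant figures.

4.98 A

n(Co) = 10.4 / 58.93 = 0.1765 mol
Co²⁺ + 2e⁻ → Co, so n(e⁻) = 2 × 0.1765 = 0.3530 mol
Q = 0.3530 × 96485 = 34060 C
I = Q / t = 34060 / 6840 s = 4.98 A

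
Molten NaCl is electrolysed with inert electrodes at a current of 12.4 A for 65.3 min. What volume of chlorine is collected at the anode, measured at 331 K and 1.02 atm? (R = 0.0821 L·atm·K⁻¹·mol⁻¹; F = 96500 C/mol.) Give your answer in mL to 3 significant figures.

6710 mL

Charge passed = 12.4 × 3918 = 48580 C
n(e⁻) = Q/F = 48580/96500 = 0.5034 mol
2Cl⁻ → Cl₂ + 2e⁻, so n(Cl₂) = 0.5034 / 2 = 0.2517 mol
V = nRT/P = 0.2517 × 0.0821 × 331 / 1.02 = 6.706 L
= 6710 mL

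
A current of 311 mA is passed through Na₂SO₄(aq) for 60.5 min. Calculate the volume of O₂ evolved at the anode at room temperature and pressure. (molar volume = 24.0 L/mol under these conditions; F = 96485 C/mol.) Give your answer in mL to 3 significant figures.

70.2 mL

Q = 0.311 A × 3630 s = 1129 C
n(e⁻) = Q/F = 1129/96485 = 0.01170 mol
2H₂O → O₂ + 4H⁺ + 4e⁻, so n(O₂) = 0.01170 / 4 = 0.002925 mol
V = 0.002925 × 24.0 = 0.07020 L
= 70.2 mL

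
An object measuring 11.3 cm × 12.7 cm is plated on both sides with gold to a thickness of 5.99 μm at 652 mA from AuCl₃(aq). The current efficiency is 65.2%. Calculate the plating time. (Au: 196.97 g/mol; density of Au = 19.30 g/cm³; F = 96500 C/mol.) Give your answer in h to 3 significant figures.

Plated area = 2 × 11.3 × 12.7 = 287.0 cm²
Volume = 287.0 × 5.99×10⁻⁴ cm = 0.1719 cm³
m(Au) = 0.1719 × 19.30 = 3.318 g
n(Au) = 3.318 / 196.97 = 0.01685 mol; n(e⁻) = 3 × 0.01685 = 0.05055 mol
Q = 0.05055 × 96500 / 0.652 = 7482 C
t = 7482 / 0.652 = 11480 s = 3.19 h

3.19 h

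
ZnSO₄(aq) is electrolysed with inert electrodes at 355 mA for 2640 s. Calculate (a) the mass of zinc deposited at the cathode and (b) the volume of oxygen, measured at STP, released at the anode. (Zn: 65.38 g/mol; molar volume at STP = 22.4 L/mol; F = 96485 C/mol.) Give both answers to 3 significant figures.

Q = 0.355 × 2640 = 937.2 C; n(e⁻) = 937.2 / 96485 = 0.009713 mol
Cathode: Zn²⁺ + 2e⁻ → Zn → n(Zn) = 0.009713/2 = 0.004857 mol → 0.318 g
Anode: 2H₂O → O₂ + 4H⁺ + 4e⁻ → n(O₂) = 0.009713/4 = 0.002428 mol → 0.0544 L

0.318 g Zn; 0.0544 L O₂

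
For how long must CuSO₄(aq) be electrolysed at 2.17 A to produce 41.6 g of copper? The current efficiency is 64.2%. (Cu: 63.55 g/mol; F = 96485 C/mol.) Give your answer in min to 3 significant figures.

n(Cu) = 41.6 / 63.55 = 0.6546 mol
Cu²⁺ + 2e⁻ → Cu, so n(e⁻) = 2 × 0.6546 = 1.309 mol
Q = 1.309 × 96485 / 0.642 = 1.967×10^5 C
t = Q / I = 1.967×10^5 / 2.17 = 90650 s = 1510 min

1510 min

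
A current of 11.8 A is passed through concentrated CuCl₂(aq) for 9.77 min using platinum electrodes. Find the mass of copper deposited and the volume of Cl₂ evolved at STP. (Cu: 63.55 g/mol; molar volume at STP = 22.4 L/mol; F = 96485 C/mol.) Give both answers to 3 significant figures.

Q = 11.8 × 586.2 = 6917 C; n(e⁻) = 6917 / 96485 = 0.07169 mol
Cathode: Cu²⁺ + 2e⁻ → Cu → n(Cu) = 0.07169/2 = 0.03585 mol → 2.28 g
Anode: 2Cl⁻ → Cl₂ + 2e⁻ → n(Cl₂) = 0.07169/2 = 0.03585 mol → 0.803 L

2.28 g Cu; 0.803 L Cl₂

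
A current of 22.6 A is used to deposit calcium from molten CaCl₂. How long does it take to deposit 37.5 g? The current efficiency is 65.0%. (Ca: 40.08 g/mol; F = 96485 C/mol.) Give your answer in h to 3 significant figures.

3.41 h

n(Ca) = 37.5 / 40.08 = 0.9356 mol
Ca²⁺ + 2e⁻ → Ca, so n(e⁻) = 2 × 0.9356 = 1.871 mol
Q = 1.871 × 96485 / 0.650 = 2.777×10^5 C
t = Q / I = 2.777×10^5 / 22.6 = 12290 s = 3.41 h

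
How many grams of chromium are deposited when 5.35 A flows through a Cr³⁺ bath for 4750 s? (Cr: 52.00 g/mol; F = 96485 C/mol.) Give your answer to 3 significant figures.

4.57 g

Charge passed = 5.35 × 4750 = 25410 C
Moles of electrons = 25410 / 96485 = 0.2634 mol
Cr³⁺ + 3e⁻ → Cr, so n(Cr) = 0.2634 / 3 = 0.08780 mol
m = 0.08780 × 52.00 = 4.57 g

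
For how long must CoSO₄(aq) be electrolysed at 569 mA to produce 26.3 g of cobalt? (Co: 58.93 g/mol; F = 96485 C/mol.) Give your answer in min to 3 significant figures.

2520 min

n(Co) = 26.3 / 58.93 = 0.4463 mol
Co²⁺ + 2e⁻ → Co, so n(e⁻) = 2 × 0.4463 = 0.8926 mol
Q = 0.8926 × 96485 = 86120 C
t = Q / I = 86120 / 0.569 = 1.514×10^5 s = 2520 min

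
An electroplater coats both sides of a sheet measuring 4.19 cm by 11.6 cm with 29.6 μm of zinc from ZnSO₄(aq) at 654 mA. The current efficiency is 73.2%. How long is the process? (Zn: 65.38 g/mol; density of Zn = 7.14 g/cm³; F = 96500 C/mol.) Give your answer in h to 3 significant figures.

Plated area = 2 × 4.19 × 11.6 = 97.21 cm²
Volume = 97.21 × 29.6×10⁻⁴ cm = 0.2877 cm³
m(Zn) = 0.2877 × 7.14 = 2.054 g
n(Zn) = 2.054 / 65.38 = 0.03142 mol; n(e⁻) = 2 × 0.03142 = 0.06284 mol
Q = 0.06284 × 96500 / 0.732 = 8284 C
t = 8284 / 0.654 = 12670 s = 3.52 h

3.52 h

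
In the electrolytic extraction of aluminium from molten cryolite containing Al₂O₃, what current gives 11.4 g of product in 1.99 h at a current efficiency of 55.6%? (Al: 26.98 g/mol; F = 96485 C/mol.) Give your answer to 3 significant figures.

n(Al) = 11.4 / 26.98 = 0.4225 mol
Al³⁺ + 3e⁻ → Al, so n(e⁻) = 3 × 0.4225 = 1.268 mol
Q = 1.268 × 96485 / 0.556 = 2.200×10^5 C
I = Q / t = 2.200×10^5 / 7164 s = 30.7 A

30.7 A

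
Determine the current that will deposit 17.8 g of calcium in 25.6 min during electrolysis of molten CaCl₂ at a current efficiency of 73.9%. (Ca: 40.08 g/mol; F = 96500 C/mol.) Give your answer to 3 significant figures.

n(Ca) = 17.8 / 40.08 = 0.4441 mol
Ca²⁺ + 2e⁻ → Ca, so n(e⁻) = 2 × 0.4441 = 0.8882 mol
Q = 0.8882 × 96500 / 0.739 = 1.160×10^5 C
I = Q / t = 1.160×10^5 / 1536 s = 75.5 A

75.5 A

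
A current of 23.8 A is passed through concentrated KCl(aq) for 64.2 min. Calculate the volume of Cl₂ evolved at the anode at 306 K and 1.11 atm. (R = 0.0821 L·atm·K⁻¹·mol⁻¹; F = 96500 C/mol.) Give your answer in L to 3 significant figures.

Q = 23.8 A × 3852 s = 91680 C
n(e⁻) = Q/F = 91680/96500 = 0.9501 mol
2Cl⁻ → Cl₂ + 2e⁻, so n(Cl₂) = 0.9501 / 2 = 0.4751 mol
V = nRT/P = 0.4751 × 0.0821 × 306 / 1.11 = 10.75 L

10.8 L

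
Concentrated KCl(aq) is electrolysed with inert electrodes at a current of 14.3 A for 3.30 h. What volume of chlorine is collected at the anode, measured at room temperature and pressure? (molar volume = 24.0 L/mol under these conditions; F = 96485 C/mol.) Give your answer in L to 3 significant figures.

21.1 L

Q = It = 14.3 × 11880 = 1.699×10^5 C
Moles of electrons = 1.699×10^5 / 96485 = 1.761 mol
2Cl⁻ → Cl₂ + 2e⁻, so n(Cl₂) = 1.761 / 2 = 0.8805 mol
V = 0.8805 × 24.0 = 21.13 L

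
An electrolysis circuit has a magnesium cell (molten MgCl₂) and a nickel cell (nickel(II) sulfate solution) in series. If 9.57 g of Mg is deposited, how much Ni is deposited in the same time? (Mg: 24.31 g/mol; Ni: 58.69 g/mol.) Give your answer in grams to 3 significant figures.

n(Mg) = 9.57 / 24.31 = 0.3937 mol
Mg²⁺ + 2e⁻ → Mg, so n(e⁻) = 2 × 0.3937 = 0.7874 mol
Since the cells are in series, n(e⁻) in the Ni cell is also 0.7874 mol.
Ni²⁺ + 2e⁻ → Ni, so n(Ni) = 0.7874 / 2 = 0.3937 mol
m(Ni) = 0.3937 × 58.69 = 23.1 g

23.1 g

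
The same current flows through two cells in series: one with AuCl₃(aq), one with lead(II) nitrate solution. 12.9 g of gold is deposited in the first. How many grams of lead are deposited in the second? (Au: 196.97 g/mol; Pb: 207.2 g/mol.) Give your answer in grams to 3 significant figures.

n(Au) = 12.9 / 196.97 = 0.06549 mol
Au³⁺ + 3e⁻ → Au, so n(e⁻) = 3 × 0.06549 = 0.1965 mol
In series, the same 0.1965 mol of electrons flows through the second cell.
Pb²⁺ + 2e⁻ → Pb, so n(Pb) = 0.1965 / 2 = 0.09825 mol
m(Pb) = 0.09825 × 207.2 = 20.4 g

20.4 g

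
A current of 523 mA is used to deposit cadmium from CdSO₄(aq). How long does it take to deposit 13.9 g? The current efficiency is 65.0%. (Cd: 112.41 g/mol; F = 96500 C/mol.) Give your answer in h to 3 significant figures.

19.5 h

n(Cd) = 13.9 / 112.41 = 0.1237 mol
Cd²⁺ + 2e⁻ → Cd, so n(e⁻) = 2 × 0.1237 = 0.2474 mol
Q = 0.2474 × 96500 / 0.650 = 36730 C
t = Q / I = 36730 / 0.523 = 70230 s = 19.5 h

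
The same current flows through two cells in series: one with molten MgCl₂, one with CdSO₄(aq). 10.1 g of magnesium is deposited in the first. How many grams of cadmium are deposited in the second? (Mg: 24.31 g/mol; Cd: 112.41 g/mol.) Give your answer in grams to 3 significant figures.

46.7 g

n(Mg) = 10.1 / 24.31 = 0.4155 mol
Mg²⁺ + 2e⁻ → Mg, so n(e⁻) = 2 × 0.4155 = 0.8310 mol
In series, the same 0.8310 mol of electrons flows through the second cell.
Cd²⁺ + 2e⁻ → Cd, so n(Cd) = 0.8310 / 2 = 0.4155 mol
m(Cd) = 0.4155 × 112.41 = 46.7 g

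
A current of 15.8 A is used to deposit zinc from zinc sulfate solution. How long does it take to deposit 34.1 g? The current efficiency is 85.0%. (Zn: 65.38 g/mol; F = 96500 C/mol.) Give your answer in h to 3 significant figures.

n(Zn) = 34.1 / 65.38 = 0.5216 mol
Zn²⁺ + 2e⁻ → Zn, so n(e⁻) = 2 × 0.5216 = 1.043 mol
Q = 1.043 × 96500 / 0.850 = 1.184×10^5 C
t = Q / I = 1.184×10^5 / 15.8 = 7494 s = 2.08 h

2.08 h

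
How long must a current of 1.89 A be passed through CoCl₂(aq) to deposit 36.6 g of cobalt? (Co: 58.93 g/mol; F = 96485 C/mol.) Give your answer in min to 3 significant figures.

1060 min

n(Co) = 36.6 / 58.93 = 0.6211 mol
Co²⁺ + 2e⁻ → Co, so n(e⁻) = 2 × 0.6211 = 1.242 mol
Q = 1.242 × 96485 = 1.198×10^5 C
t = Q / I = 1.198×10^5 / 1.89 = 63390 s = 1060 min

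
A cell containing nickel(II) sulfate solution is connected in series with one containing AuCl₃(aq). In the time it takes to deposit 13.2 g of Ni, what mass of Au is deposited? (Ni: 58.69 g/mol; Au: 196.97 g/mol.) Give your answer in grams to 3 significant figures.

n(Ni) = 13.2 / 58.69 = 0.2249 mol
Ni²⁺ + 2e⁻ → Ni, so n(e⁻) = 2 × 0.2249 = 0.4498 mol
The cells are in series, so the same charge (and hence the same n(e⁻) = 0.4498 mol) passes through both.
Au³⁺ + 3e⁻ → Au, so n(Au) = 0.4498 / 3 = 0.1499 mol
m(Au) = 0.1499 × 196.97 = 29.5 g

29.5 g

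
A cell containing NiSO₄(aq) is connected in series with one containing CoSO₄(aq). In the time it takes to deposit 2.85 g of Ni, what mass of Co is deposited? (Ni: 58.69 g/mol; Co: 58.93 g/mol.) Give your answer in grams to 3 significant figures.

n(Ni) = 2.85 / 58.69 = 0.04856 mol
Ni²⁺ + 2e⁻ → Ni, so n(e⁻) = 2 × 0.04856 = 0.09712 mol
Since the cells are in series, n(e⁻) in the Co cell is also 0.09712 mol.
Co²⁺ + 2e⁻ → Co, so n(Co) = 0.09712 / 2 = 0.04856 mol
m(Co) = 0.04856 × 58.93 = 2.86 g

2.86 g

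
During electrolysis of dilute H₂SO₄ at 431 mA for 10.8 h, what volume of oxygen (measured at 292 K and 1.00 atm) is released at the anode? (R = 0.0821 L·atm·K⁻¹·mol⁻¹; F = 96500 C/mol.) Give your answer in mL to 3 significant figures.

1040 mL

Charge passed = 0.431 × 38880 = 16760 C
n(e⁻) = 16760 / 96500 = 0.1737 mol
2H₂O → O₂ + 4H⁺ + 4e⁻, so n(O₂) = 0.1737 / 4 = 0.04343 mol
V = nRT/P = 0.04343 × 0.0821 × 292 / 1.00 = 1.041 L
= 1040 mL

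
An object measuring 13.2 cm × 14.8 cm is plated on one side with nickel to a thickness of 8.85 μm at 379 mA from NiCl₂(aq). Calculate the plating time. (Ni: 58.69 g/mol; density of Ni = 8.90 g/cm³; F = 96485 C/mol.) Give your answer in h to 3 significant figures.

Plated area = 13.2 × 14.8 = 195.4 cm²
Volume = 195.4 × 8.85×10⁻⁴ cm = 0.1729 cm³
m(Ni) = 0.1729 × 8.90 = 1.539 g
n(Ni) = 1.539 / 58.69 = 0.02622 mol; n(e⁻) = 2 × 0.02622 = 0.05244 mol
Q = 0.05244 × 96485 = 5060 C
t = 5060 / 0.379 = 13350 s = 3.71 h

3.71 h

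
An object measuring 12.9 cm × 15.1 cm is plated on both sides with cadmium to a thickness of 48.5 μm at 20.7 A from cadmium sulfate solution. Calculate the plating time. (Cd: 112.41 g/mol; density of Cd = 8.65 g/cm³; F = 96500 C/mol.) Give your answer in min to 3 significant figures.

22.6 min

Plated area = 2 × 12.9 × 15.1 = 389.6 cm²
Volume = 389.6 × 48.5×10⁻⁴ cm = 1.890 cm³
m(Cd) = 1.890 × 8.65 = 16.35 g
n(Cd) = 16.35 / 112.41 = 0.1454 mol; n(e⁻) = 2 × 0.1454 = 0.2908 mol
Q = 0.2908 × 96500 = 28060 C
t = 28060 / 20.7 = 1356 s = 22.6 min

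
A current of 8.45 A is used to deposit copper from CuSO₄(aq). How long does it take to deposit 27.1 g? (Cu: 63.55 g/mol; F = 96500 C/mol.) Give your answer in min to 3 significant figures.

162 min

n(Cu) = 27.1 / 63.55 = 0.4264 mol
Cu²⁺ + 2e⁻ → Cu, so n(e⁻) = 2 × 0.4264 = 0.8528 mol
Q = 0.8528 × 96500 = 82300 C
t = Q / I = 82300 / 8.45 = 9740 s = 162 min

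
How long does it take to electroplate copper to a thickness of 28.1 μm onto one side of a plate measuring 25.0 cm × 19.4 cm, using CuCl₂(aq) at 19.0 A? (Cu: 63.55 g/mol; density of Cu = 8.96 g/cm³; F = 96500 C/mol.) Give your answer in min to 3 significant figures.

32.5 min

Plated area = 25.0 × 19.4 = 485.0 cm²
Volume = 485.0 × 28.1×10⁻⁴ cm = 1.363 cm³
m(Cu) = 1.363 × 8.96 = 12.21 g
n(Cu) = 12.21 / 63.55 = 0.1921 mol; n(e⁻) = 2 × 0.1921 = 0.3842 mol
Q = 0.3842 × 96500 = 37080 C
t = 37080 / 19.0 = 1952 s = 32.5 min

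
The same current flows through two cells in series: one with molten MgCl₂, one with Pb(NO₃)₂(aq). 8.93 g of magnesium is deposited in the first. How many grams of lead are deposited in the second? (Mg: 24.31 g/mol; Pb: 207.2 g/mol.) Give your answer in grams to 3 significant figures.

76.1 g

n(Mg) = 8.93 / 24.31 = 0.3673 mol
Mg²⁺ + 2e⁻ → Mg, so n(e⁻) = 2 × 0.3673 = 0.7346 mol
The cells are in series, so the same charge (and hence the same n(e⁻) = 0.7346 mol) passes through both.
Pb²⁺ + 2e⁻ → Pb, so n(Pb) = 0.7346 / 2 = 0.3673 mol
m(Pb) = 0.3673 × 207.2 = 76.1 g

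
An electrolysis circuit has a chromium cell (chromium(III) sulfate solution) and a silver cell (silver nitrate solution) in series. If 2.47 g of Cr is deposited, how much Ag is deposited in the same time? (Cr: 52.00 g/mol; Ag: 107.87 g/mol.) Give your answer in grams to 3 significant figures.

n(Cr) = 2.47 / 52.00 = 0.04750 mol
Cr³⁺ + 3e⁻ → Cr, so n(e⁻) = 3 × 0.04750 = 0.1425 mol
The cells are in series, so the same charge (and hence the same n(e⁻) = 0.1425 mol) passes through both.
Ag⁺ + e⁻ → Ag, so n(Ag) = 0.1425 mol
m(Ag) = 0.1425 × 107.87 = 15.4 g

15.4 g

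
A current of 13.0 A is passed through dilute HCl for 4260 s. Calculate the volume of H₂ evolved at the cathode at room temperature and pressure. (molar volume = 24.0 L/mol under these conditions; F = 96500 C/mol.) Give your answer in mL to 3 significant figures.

6890 mL

Q = It = 13.0 × 4260 = 55380 C
n(e⁻) = Q/F = 55380/96500 = 0.5739 mol
2H⁺ + 2e⁻ → H₂, so n(H₂) = 0.5739 / 2 = 0.2870 mol
V = 0.2870 × 24.0 = 6.888 L
= 6890 mL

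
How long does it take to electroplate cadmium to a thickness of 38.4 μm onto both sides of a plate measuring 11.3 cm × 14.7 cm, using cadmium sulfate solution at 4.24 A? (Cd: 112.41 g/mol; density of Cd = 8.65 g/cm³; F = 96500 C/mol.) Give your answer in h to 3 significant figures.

1.24 h

Plated area = 2 × 11.3 × 14.7 = 332.2 cm²
Volume = 332.2 × 38.4×10⁻⁴ cm = 1.276 cm³
m(Cd) = 1.276 × 8.65 = 11.04 g
n(Cd) = 11.04 / 112.41 = 0.09821 mol; n(e⁻) = 2 × 0.09821 = 0.1964 mol
Q = 0.1964 × 96500 = 18950 C
t = 18950 / 4.24 = 4469 s = 1.24 h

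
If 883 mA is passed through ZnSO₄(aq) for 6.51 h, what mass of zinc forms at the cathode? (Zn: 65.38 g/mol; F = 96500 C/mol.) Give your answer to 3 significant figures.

Q = 0.883 A × 23436 s = 20690 C
n(e⁻) = Q/F = 20690/96500 = 0.2144 mol
Zn²⁺ + 2e⁻ → Zn, so n(Zn) = 0.2144 / 2 = 0.1072 mol
m = 0.1072 × 65.38 = 7.01 g

7.01 g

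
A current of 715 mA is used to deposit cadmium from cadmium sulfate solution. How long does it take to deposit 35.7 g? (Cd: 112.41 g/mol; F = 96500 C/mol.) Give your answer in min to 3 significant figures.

n(Cd) = 35.7 / 112.41 = 0.3176 mol
Cd²⁺ + 2e⁻ → Cd, so n(e⁻) = 2 × 0.3176 = 0.6352 mol
Q = 0.6352 × 96500 = 61300 C
t = Q / I = 61300 / 0.715 = 85730 s = 1430 min

1430 min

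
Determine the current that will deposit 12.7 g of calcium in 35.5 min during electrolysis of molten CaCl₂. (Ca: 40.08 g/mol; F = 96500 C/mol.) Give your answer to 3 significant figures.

n(Ca) = 12.7 / 40.08 = 0.3169 mol
Ca²⁺ + 2e⁻ → Ca, so n(e⁻) = 2 × 0.3169 = 0.6338 mol
Q = 0.6338 × 96500 = 61160 C
I = Q / t = 61160 / 2130 s = 28.7 A

28.7 A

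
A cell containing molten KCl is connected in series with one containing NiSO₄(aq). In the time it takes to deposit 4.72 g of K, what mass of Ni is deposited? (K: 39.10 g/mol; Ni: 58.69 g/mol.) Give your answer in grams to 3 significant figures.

n(K) = 4.72 / 39.10 = 0.1207 mol
K⁺ + e⁻ → K, so n(e⁻) = 0.1207 mol
In series, the same 0.1207 mol of electrons flows through the second cell.
Ni²⁺ + 2e⁻ → Ni, so n(Ni) = 0.1207 / 2 = 0.06035 mol
m(Ni) = 0.06035 × 58.69 = 3.54 g

3.54 g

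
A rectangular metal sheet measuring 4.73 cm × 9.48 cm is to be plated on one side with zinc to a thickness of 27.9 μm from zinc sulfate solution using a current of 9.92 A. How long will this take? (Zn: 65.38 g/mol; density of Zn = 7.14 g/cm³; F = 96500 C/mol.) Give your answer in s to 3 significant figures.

Plated area = 4.73 × 9.48 = 44.84 cm²
Volume = 44.84 × 27.9×10⁻⁴ cm = 0.1251 cm³
m(Zn) = 0.1251 × 7.14 = 0.8932 g
n(Zn) = 0.8932 / 65.38 = 0.01366 mol; n(e⁻) = 2 × 0.01366 = 0.02732 mol
Q = 0.02732 × 96500 = 2636 C
t = 2636 / 9.92 = 265.7 s

266 s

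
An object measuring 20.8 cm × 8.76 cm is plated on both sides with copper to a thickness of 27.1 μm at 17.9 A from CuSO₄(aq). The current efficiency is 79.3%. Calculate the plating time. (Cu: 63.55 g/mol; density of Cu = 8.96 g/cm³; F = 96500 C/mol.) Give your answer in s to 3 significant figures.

1890 s

Plated area = 2 × 20.8 × 8.76 = 364.4 cm²
Volume = 364.4 × 27.1×10⁻⁴ cm = 0.9875 cm³
m(Cu) = 0.9875 × 8.96 = 8.848 g
n(Cu) = 8.848 / 63.55 = 0.1392 mol; n(e⁻) = 2 × 0.1392 = 0.2784 mol
Q = 0.2784 × 96500 / 0.793 = 33880 C
t = 33880 / 17.9 = 1893 s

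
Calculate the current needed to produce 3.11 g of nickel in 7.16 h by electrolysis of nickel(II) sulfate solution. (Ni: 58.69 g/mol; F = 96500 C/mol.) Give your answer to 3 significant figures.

0.397 A

n(Ni) = 3.11 / 58.69 = 0.05299 mol
Ni²⁺ + 2e⁻ → Ni, so n(e⁻) = 2 × 0.05299 = 0.1060 mol
Q = 0.1060 × 96500 = 10230 C
I = Q / t = 10230 / 25776 s = 0.397 A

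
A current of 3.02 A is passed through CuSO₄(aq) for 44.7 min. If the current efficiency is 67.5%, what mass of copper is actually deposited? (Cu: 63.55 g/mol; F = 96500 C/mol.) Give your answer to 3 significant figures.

1.80 g

Q = 3.02 × 2682 = 8100 C
n(e⁻) = 8100 / 96500 = 0.08394 mol
Cu²⁺ + 2e⁻ → Cu, so theoretical m(Cu) = 0.04197 × 63.55 = 2.667 g
Actual mass = 67.5% × 2.667 = 1.80 g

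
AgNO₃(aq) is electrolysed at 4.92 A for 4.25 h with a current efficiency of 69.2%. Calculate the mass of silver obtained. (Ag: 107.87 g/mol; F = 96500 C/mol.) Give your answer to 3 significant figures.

Q = 4.92 × 15300 = 75280 C
n(e⁻) = 75280 / 96500 = 0.7801 mol
Ag⁺ + e⁻ → Ag, so theoretical m(Ag) = 0.7801 × 107.87 = 84.15 g
Actual mass = 69.2% × 84.15 = 58.2 g

58.2 g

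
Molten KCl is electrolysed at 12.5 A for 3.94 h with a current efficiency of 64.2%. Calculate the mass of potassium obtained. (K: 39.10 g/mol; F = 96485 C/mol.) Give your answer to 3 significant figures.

Q = 12.5 × 14184 = 1.773×10^5 C
n(e⁻) = 1.773×10^5 / 96485 = 1.838 mol
K⁺ + e⁻ → K, so theoretical m(K) = 1.838 × 39.10 = 71.87 g
Actual mass = 64.2% × 71.87 = 46.1 g

46.1 g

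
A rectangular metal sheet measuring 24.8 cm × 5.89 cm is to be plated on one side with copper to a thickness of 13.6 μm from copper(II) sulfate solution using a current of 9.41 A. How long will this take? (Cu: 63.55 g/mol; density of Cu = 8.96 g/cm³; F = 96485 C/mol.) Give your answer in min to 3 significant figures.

Plated area = 24.8 × 5.89 = 146.1 cm²
Volume = 146.1 × 13.6×10⁻⁴ cm = 0.1987 cm³
m(Cu) = 0.1987 × 8.96 = 1.780 g
n(Cu) = 1.780 / 63.55 = 0.02801 mol; n(e⁻) = 2 × 0.02801 = 0.05602 mol
Q = 0.05602 × 96485 = 5405 C
t = 5405 / 9.41 = 574.4 s = 9.57 min

9.57 min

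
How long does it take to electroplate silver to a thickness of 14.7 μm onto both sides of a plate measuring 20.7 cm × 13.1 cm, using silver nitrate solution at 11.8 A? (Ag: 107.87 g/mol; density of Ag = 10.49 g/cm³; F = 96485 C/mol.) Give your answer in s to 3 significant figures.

634 s

Plated area = 2 × 20.7 × 13.1 = 542.3 cm²
Volume = 542.3 × 14.7×10⁻⁴ cm = 0.7972 cm³
m(Ag) = 0.7972 × 10.49 = 8.363 g
n(Ag) = 8.363 / 107.87 = 0.07753 mol; n(e⁻) = 0.07753 mol
Q = 0.07753 × 96485 = 7480 C
t = 7480 / 11.8 = 633.9 s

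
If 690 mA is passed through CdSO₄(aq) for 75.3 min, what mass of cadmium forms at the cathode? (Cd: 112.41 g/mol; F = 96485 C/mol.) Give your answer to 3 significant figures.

Q = 0.690 A × 4518 s = 3117 C
n(e⁻) = 3117 / 96485 = 0.03231 mol
Cd²⁺ + 2e⁻ → Cd, so n(Cd) = 0.03231 / 2 = 0.01616 mol
m = 0.01616 × 112.41 = 1.82 g

1.82 g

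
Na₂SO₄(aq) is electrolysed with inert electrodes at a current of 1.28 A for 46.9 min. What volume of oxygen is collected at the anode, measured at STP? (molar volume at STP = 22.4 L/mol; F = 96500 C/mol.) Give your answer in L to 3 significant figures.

0.209 L

Q = 1.28 A × 2814 s = 3602 C
n(e⁻) = 3602 / 96500 = 0.03733 mol
2H₂O → O₂ + 4H⁺ + 4e⁻, so n(O₂) = 0.03733 / 4 = 0.009333 mol
V = 0.009333 × 22.4 = 0.2091 L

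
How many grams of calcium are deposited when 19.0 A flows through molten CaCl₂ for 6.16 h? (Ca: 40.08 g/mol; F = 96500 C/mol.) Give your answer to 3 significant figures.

Q = It = 19.0 × 22176 = 4.213×10^5 C
n(e⁻) = 4.213×10^5 / 96500 = 4.366 mol
Ca²⁺ + 2e⁻ → Ca, so n(Ca) = 4.366 / 2 = 2.183 mol
m = 2.183 × 40.08 = 87.5 g

87.5 g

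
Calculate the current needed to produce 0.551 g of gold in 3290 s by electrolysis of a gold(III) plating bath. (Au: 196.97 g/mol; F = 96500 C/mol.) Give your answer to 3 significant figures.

n(Au) = 0.551 / 196.97 = 0.002797 mol
Au³⁺ + 3e⁻ → Au, so n(e⁻) = 3 × 0.002797 = 0.008391 mol
Q = 0.008391 × 96500 = 809.7 C
I = Q / t = 809.7 / 3290 s = 0.246 A

0.246 A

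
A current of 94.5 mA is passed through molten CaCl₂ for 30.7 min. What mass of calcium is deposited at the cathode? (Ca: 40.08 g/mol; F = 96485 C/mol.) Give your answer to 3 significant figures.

0.0362 g

Q = It = 0.0945 × 1842 = 174.1 C
n(e⁻) = Q/F = 174.1/96485 = 0.001804 mol
Ca²⁺ + 2e⁻ → Ca, so n(Ca) = 0.001804 / 2 = 9.020×10^-4 mol
m = 9.020×10^-4 × 40.08 = 0.0362 g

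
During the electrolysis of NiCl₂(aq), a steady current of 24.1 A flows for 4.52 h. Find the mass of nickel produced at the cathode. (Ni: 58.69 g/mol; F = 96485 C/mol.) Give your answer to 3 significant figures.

Q = 24.1 A × 16272 s = 3.922×10^5 C
n(e⁻) = Q/F = 3.922×10^5/96485 = 4.065 mol
Ni²⁺ + 2e⁻ → Ni, so n(Ni) = 4.065 / 2 = 2.033 mol
m = 2.033 × 58.69 = 119 g

119 g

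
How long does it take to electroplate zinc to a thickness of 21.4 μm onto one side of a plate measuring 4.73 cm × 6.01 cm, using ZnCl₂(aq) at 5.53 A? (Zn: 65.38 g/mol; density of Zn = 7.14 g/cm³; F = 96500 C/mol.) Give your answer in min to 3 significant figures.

3.86 min

Plated area = 4.73 × 6.01 = 28.43 cm²
Volume = 28.43 × 21.4×10⁻⁴ cm = 0.06084 cm³
m(Zn) = 0.06084 × 7.14 = 0.4344 g
n(Zn) = 0.4344 / 65.38 = 0.006644 mol; n(e⁻) = 2 × 0.006644 = 0.01329 mol
Q = 0.01329 × 96500 = 1282 C
t = 1282 / 5.53 = 231.8 s = 3.86 min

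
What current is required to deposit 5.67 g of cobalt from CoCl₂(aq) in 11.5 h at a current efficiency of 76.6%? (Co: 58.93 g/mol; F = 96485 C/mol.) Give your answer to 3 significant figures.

n(Co) = 5.67 / 58.93 = 0.09622 mol
Co²⁺ + 2e⁻ → Co, so n(e⁻) = 2 × 0.09622 = 0.1924 mol
Q = 0.1924 × 96485 / 0.766 = 24230 C
I = Q / t = 24230 / 41400 s = 0.585 A

0.585 A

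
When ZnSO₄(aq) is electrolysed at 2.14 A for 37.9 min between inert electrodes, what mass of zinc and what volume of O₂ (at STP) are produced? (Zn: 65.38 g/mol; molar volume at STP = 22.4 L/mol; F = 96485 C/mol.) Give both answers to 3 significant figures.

Q = 2.14 × 2274 = 4866 C; n(e⁻) = 4866 / 96485 = 0.05043 mol
Cathode: Zn²⁺ + 2e⁻ → Zn → n(Zn) = 0.05043/2 = 0.02522 mol → 1.65 g
Anode: 2H₂O → O₂ + 4H⁺ + 4e⁻ → n(O₂) = 0.05043/4 = 0.01261 mol → 0.282 L

1.65 g Zn; 0.282 L O₂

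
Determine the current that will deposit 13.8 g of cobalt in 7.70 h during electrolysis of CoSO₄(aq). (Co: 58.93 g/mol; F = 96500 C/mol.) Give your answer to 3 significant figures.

1.63 A

n(Co) = 13.8 / 58.93 = 0.2342 mol
Co²⁺ + 2e⁻ → Co, so n(e⁻) = 2 × 0.2342 = 0.4684 mol
Q = 0.4684 × 96500 = 45200 C
I = Q / t = 45200 / 27720 s = 1.63 A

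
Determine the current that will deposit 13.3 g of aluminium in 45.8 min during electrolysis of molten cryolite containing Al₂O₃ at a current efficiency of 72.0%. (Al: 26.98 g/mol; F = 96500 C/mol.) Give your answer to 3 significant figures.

72.1 A

n(Al) = 13.3 / 26.98 = 0.4930 mol
Al³⁺ + 3e⁻ → Al, so n(e⁻) = 3 × 0.4930 = 1.479 mol
Q = 1.479 × 96500 / 0.720 = 1.982×10^5 C
I = Q / t = 1.982×10^5 / 2748 s = 72.1 A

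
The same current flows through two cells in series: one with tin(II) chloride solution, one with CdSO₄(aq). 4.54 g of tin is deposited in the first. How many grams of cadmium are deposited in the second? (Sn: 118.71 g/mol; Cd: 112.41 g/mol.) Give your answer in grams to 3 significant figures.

n(Sn) = 4.54 / 118.71 = 0.03824 mol
Sn²⁺ + 2e⁻ → Sn, so n(e⁻) = 2 × 0.03824 = 0.07648 mol
The cells are in series, so the same charge (and hence the same n(e⁻) = 0.07648 mol) passes through both.
Cd²⁺ + 2e⁻ → Cd, so n(Cd) = 0.07648 / 2 = 0.03824 mol
m(Cd) = 0.03824 × 112.41 = 4.30 g

4.30 g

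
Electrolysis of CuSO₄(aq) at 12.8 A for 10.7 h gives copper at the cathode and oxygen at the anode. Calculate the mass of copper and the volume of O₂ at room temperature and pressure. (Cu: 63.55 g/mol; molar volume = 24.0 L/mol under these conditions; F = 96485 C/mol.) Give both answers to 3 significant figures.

Q = 12.8 × 38520 = 4.931×10^5 C; n(e⁻) = 4.931×10^5 / 96485 = 5.111 mol
Cathode: Cu²⁺ + 2e⁻ → Cu → n(Cu) = 5.111/2 = 2.556 mol → 162 g
Anode: 2H₂O → O₂ + 4H⁺ + 4e⁻ → n(O₂) = 5.111/4 = 1.278 mol → 30.7 L

162 g Cu; 30.7 L O₂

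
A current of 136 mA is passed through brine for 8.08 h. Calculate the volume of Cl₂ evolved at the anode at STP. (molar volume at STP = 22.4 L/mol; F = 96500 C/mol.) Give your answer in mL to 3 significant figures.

Charge passed = 0.136 × 29088 = 3956 C
n(e⁻) = 3956 / 96500 = 0.04099 mol
2Cl⁻ → Cl₂ + 2e⁻, so n(Cl₂) = 0.04099 / 2 = 0.02050 mol
V = 0.02050 × 22.4 = 0.4592 L
= 459 mL

459 mL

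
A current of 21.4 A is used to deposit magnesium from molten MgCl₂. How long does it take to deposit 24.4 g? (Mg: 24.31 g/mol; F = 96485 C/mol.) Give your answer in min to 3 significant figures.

n(Mg) = 24.4 / 24.31 = 1.004 mol
Mg²⁺ + 2e⁻ → Mg, so n(e⁻) = 2 × 1.004 = 2.008 mol
Q = 2.008 × 96485 = 1.937×10^5 C
t = Q / I = 1.937×10^5 / 21.4 = 9051 s = 151 min

151 min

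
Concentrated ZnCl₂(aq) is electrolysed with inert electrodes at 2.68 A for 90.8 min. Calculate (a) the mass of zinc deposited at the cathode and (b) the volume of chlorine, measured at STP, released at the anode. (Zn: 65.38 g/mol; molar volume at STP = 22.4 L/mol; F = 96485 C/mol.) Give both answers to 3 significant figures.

Q = 2.68 × 5448 = 14600 C; n(e⁻) = 14600 / 96485 = 0.1513 mol
Cathode: Zn²⁺ + 2e⁻ → Zn → n(Zn) = 0.1513/2 = 0.07565 mol → 4.95 g
Anode: 2Cl⁻ → Cl₂ + 2e⁻ → n(Cl₂) = 0.1513/2 = 0.07565 mol → 1.69 L

4.95 g Zn; 1.69 L Cl₂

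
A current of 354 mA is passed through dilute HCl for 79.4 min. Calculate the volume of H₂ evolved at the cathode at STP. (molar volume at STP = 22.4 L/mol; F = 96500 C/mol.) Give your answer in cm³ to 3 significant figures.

Q = It = 0.354 × 4764 = 1686 C
n(e⁻) = 1686 / 96500 = 0.01747 mol
2H⁺ + 2e⁻ → H₂, so n(H₂) = 0.01747 / 2 = 0.008735 mol
V = 0.008735 × 22.4 = 0.1957 L
= 196 cm³

196 cm³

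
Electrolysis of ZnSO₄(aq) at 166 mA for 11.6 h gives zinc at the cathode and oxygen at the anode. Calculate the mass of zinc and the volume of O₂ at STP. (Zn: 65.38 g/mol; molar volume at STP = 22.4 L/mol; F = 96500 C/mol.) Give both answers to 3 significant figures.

2.35 g Zn; 0.402 L O₂

Q = 0.166 × 41760 = 6932 C; n(e⁻) = 6932 / 96500 = 0.07183 mol
Cathode: Zn²⁺ + 2e⁻ → Zn → n(Zn) = 0.07183/2 = 0.03592 mol → 2.35 g
Anode: 2H₂O → O₂ + 4H⁺ + 4e⁻ → n(O₂) = 0.07183/4 = 0.01796 mol → 0.402 L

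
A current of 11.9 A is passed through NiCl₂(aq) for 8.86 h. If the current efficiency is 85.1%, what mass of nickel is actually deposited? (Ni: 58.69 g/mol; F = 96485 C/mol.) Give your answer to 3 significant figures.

Q = 11.9 × 31896 = 3.796×10^5 C
n(e⁻) = 3.796×10^5 / 96485 = 3.934 mol
Ni²⁺ + 2e⁻ → Ni, so theoretical m(Ni) = 1.967 × 58.69 = 115.4 g
Actual mass = 85.1% × 115.4 = 98.2 g

98.2 g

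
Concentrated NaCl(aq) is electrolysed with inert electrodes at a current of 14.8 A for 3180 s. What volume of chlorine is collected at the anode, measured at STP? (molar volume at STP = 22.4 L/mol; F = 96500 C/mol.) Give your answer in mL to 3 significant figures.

5460 mL

Q = 14.8 A × 3180 s = 47060 C
n(e⁻) = 47060 / 96500 = 0.4877 mol
2Cl⁻ → Cl₂ + 2e⁻, so n(Cl₂) = 0.4877 / 2 = 0.2439 mol
V = 0.2439 × 22.4 = 5.463 L
= 5460 mL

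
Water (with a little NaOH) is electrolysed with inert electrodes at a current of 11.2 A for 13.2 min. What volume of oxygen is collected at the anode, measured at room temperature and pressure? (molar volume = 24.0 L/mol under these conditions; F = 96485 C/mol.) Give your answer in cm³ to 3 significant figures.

Q = It = 11.2 × 792 = 8870 C
n(e⁻) = 8870 / 96485 = 0.09193 mol
2H₂O → O₂ + 4H⁺ + 4e⁻, so n(O₂) = 0.09193 / 4 = 0.02298 mol
V = 0.02298 × 24.0 = 0.5515 L
= 552 cm³

552 cm³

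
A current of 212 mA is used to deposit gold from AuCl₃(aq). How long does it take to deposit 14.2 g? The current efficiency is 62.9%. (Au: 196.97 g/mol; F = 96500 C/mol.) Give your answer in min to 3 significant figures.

2610 min

n(Au) = 14.2 / 196.97 = 0.07209 mol
Au³⁺ + 3e⁻ → Au, so n(e⁻) = 3 × 0.07209 = 0.2163 mol
Q = 0.2163 × 96500 / 0.629 = 33180 C
t = Q / I = 33180 / 0.212 = 1.565×10^5 s = 2610 min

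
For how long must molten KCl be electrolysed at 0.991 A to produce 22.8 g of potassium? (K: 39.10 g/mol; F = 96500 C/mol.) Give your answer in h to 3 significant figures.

n(K) = 22.8 / 39.10 = 0.5831 mol
K⁺ + e⁻ → K, so n(e⁻) = 0.5831 mol
Q = 0.5831 × 96500 = 56270 C
t = Q / I = 56270 / 0.991 = 56780 s = 15.8 h

15.8 h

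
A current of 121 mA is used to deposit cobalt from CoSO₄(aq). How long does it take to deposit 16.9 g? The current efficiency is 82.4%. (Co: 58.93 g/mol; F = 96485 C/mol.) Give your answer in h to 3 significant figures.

154 h

n(Co) = 16.9 / 58.93 = 0.2868 mol
Co²⁺ + 2e⁻ → Co, so n(e⁻) = 2 × 0.2868 = 0.5736 mol
Q = 0.5736 × 96485 / 0.824 = 67160 C
t = Q / I = 67160 / 0.121 = 5.550×10^5 s = 154 h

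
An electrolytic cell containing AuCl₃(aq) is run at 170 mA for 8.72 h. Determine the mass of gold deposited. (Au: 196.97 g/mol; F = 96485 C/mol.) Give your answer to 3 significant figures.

Charge passed = 0.170 × 31392 = 5337 C
n(e⁻) = 5337 / 96485 = 0.05531 mol
Au³⁺ + 3e⁻ → Au, so n(Au) = 0.05531 / 3 = 0.01844 mol
m = 0.01844 × 196.97 = 3.63 g

3.63 g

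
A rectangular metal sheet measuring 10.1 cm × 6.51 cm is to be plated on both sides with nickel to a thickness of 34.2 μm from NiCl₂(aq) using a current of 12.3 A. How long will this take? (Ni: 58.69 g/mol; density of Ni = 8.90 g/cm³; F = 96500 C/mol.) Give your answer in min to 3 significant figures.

17.8 min

Plated area = 2 × 10.1 × 6.51 = 131.5 cm²
Volume = 131.5 × 34.2×10⁻⁴ cm = 0.4497 cm³
m(Ni) = 0.4497 × 8.90 = 4.002 g
n(Ni) = 4.002 / 58.69 = 0.06819 mol; n(e⁻) = 2 × 0.06819 = 0.1364 mol
Q = 0.1364 × 96500 = 13160 C
t = 13160 / 12.3 = 1070 s = 17.8 min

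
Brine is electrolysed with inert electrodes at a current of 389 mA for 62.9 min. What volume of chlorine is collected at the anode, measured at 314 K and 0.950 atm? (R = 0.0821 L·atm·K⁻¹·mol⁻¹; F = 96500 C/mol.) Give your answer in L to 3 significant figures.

Charge passed = 0.389 × 3774 = 1468 C
n(e⁻) = Q/F = 1468/96500 = 0.01521 mol
2Cl⁻ → Cl₂ + 2e⁻, so n(Cl₂) = 0.01521 / 2 = 0.007605 mol
V = nRT/P = 0.007605 × 0.0821 × 314 / 0.950 = 0.2064 L

0.206 L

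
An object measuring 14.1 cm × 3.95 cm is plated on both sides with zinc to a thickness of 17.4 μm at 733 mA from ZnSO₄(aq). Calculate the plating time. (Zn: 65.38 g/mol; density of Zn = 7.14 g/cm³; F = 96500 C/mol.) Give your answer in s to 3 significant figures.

Plated area = 2 × 14.1 × 3.95 = 111.4 cm²
Volume = 111.4 × 17.4×10⁻⁴ cm = 0.1938 cm³
m(Zn) = 0.1938 × 7.14 = 1.384 g
n(Zn) = 1.384 / 65.38 = 0.02117 mol; n(e⁻) = 2 × 0.02117 = 0.04234 mol
Q = 0.04234 × 96500 = 4086 C
t = 4086 / 0.733 = 5574 s

5570 s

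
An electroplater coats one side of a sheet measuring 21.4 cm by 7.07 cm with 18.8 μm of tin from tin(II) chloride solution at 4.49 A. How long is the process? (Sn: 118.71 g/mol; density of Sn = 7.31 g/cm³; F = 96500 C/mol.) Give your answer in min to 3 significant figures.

Plated area = 21.4 × 7.07 = 151.3 cm²
Volume = 151.3 × 18.8×10⁻⁴ cm = 0.2844 cm³
m(Sn) = 0.2844 × 7.31 = 2.079 g
n(Sn) = 2.079 / 118.71 = 0.01751 mol; n(e⁻) = 2 × 0.01751 = 0.03502 mol
Q = 0.03502 × 96500 = 3379 C
t = 3379 / 4.49 = 752.6 s = 12.5 min

12.5 min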